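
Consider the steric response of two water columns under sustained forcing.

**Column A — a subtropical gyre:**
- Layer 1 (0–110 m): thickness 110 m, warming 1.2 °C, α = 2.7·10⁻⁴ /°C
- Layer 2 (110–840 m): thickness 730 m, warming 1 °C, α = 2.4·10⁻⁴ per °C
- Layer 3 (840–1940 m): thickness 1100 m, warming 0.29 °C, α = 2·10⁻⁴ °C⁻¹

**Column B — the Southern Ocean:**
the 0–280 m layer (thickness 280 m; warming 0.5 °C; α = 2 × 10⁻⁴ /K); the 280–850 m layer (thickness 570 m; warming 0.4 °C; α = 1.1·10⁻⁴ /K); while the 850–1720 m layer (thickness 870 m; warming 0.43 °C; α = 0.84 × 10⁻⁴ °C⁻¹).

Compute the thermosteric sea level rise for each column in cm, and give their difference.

Δh_A ≈ 27 cm, Δh_B ≈ 8.5 cm; difference ≈ 19 cm

A 1.2 × 110 × 2.7×10⁻⁴ = 0.03564 m
A Layer 2: 730 × 2.4×10⁻⁴ × 1 = 0.17520 m
A Layer 3: 0.29 × 2×10⁻⁴ × 1100 = 0.06380 m
A total: 0.27464 m
B Layer 1: 280 × 0.5 × 2×10⁻⁴ = 0.02800 m
B 280–850 m: 570 × 1.1×10⁻⁴ × 0.4 = 0.02508 m
B 850–1720 m: 0.84×10⁻⁴ × 870 × 0.43 = 0.0314244 m
B total: 0.0845044 m
Difference: 0.27464 − 0.0845044 = 0.1901356 m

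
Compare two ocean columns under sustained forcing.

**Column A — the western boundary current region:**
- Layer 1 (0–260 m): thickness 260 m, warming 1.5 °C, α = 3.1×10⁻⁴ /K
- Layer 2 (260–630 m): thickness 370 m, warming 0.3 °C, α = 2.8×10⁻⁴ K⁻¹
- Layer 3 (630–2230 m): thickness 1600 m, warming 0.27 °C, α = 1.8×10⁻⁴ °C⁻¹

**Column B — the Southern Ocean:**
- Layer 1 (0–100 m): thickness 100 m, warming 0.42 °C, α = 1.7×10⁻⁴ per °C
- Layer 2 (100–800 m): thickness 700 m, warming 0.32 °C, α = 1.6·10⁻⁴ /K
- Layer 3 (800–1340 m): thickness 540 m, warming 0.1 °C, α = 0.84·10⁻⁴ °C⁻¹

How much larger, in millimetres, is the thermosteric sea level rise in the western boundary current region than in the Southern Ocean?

A Layer 1: 3.1×10⁻⁴ × 1.5 × 260 = 0.12090 m
A 2.8×10⁻⁴ × 370 × 0.3 = 0.03108 m
A 630–2230 m: 1600 × 1.8×10⁻⁴ × 0.27 = 0.07776 m
A total: 0.22974 m
B 0–100 m: 1.7×10⁻⁴ × 100 × 0.42 = 0.00714 m
B 100–800 m: 700 × 1.6×10⁻⁴ × 0.32 = 0.03584 m
B 0.84×10⁻⁴ × 540 × 0.1 = 0.004536 m
B total: 0.047516 m
Difference: 0.22974 − 0.047516 = 0.182224 m

Δh_A − Δh_B ≈ 180 mm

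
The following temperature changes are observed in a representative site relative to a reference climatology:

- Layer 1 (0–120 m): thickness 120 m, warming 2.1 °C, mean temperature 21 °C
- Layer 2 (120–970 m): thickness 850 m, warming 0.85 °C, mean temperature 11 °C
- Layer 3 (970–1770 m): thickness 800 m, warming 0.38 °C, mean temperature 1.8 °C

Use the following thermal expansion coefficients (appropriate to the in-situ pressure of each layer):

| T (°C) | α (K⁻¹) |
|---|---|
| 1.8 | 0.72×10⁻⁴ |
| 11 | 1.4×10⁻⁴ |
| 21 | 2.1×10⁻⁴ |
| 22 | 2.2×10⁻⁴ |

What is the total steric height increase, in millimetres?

Layer 1 at 21 °C → α = 2.1×10⁻⁴ K⁻¹
Layer 2 at 11 °C → α = 1.4×10⁻⁴ K⁻¹
Layer 3 at 1.8 °C → α = 0.72×10⁻⁴ K⁻¹
120 × 2.1×10⁻⁴ × 2.1 = 0.05292 m
850 × 0.85 × 1.4×10⁻⁴ = 0.10115 m
970–1770 m: 800 × 0.72×10⁻⁴ × 0.38 = 0.021888 m
Δh = 0.05292 + 0.10115 + 0.021888 = 0.175958 m

Δh = 176 mm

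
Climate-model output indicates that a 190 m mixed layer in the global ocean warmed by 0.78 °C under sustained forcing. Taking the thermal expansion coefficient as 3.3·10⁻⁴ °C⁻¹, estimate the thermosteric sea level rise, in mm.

Δh = αΔT·H = 3.3×10⁻⁴ × 0.78 × 190 = 0.048906 m

Δh = 48.9 mm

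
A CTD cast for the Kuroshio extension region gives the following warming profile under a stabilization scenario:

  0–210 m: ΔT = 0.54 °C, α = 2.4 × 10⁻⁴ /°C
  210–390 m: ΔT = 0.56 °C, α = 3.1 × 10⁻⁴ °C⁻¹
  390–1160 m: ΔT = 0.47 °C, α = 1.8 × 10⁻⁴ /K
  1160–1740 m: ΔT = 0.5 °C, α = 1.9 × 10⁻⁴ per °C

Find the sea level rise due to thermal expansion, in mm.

Layer 1: 2.4×10⁻⁴ × 210 × 0.54 = 0.027216 m
Layer 2: 0.56 × 180 × 3.1×10⁻⁴ = 0.031248 m
390–1160 m: 0.47 × 1.8×10⁻⁴ × 770 = 0.065142 m
0.5 × 580 × 1.9×10⁻⁴ = 0.05510 m
Δh = 0.027216 + 0.031248 + 0.065142 + 0.05510 = 0.178706 m ≈ 179 mm

179 mm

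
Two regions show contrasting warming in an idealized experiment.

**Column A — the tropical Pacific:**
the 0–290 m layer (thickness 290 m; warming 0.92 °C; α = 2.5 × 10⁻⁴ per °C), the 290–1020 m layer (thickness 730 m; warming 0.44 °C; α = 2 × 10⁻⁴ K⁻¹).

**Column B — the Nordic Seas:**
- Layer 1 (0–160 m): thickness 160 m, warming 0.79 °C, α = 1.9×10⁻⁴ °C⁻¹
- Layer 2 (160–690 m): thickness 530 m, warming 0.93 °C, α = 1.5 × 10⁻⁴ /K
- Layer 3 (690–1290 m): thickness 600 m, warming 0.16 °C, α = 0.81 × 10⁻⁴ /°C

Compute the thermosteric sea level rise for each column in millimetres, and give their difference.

A 0.92 × 290 × 2.5×10⁻⁴ = 0.06670 m
A Layer 2: 0.44 × 730 × 2×10⁻⁴ = 0.06424 m
A total: 0.13094 m
B 0–160 m: 0.79 × 160 × 1.9×10⁻⁴ = 0.024016 m
B 160–690 m: 530 × 1.5×10⁻⁴ × 0.93 = 0.073935 m
B Layer 3: 0.81×10⁻⁴ × 600 × 0.16 = 0.007776 m
B total: 0.105727 m
Difference: 0.13094 − 0.105727 = 0.025213 m

Δh_A ≈ 130 mm, Δh_B ≈ 110 mm; difference ≈ 25 mm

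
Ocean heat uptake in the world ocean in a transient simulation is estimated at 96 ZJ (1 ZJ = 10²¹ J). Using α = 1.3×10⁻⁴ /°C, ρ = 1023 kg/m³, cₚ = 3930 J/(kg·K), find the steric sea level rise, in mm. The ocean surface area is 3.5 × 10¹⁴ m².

8.9 mm of thermosteric rise

Per unit area: Q = 96×10²¹ / (3.5×10¹⁴) ≈ 2.743×10⁸ J/m²
Δh = αQ/(ρcₚ) = 1.3×10⁻⁴ × 2.743×10⁸ / (1023 × 3930) ≈ 0.0088695 m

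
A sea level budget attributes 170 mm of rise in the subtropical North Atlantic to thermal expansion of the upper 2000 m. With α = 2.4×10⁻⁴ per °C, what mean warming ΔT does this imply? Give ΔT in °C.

ΔT ≈ 0.354 °C

ΔT = Δh/(αH) = 0.17 / (2.4×10⁻⁴ × 2000) ≈ 0.3542 °C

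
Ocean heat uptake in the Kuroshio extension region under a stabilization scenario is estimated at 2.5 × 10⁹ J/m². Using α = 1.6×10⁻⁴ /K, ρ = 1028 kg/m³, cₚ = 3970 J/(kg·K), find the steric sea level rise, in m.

Δh = αQ/(ρcₚ) = 1.6×10⁻⁴ × 2.5×10⁹ / (1028 × 3970) ≈ 0.098011 m

about 0.0980 m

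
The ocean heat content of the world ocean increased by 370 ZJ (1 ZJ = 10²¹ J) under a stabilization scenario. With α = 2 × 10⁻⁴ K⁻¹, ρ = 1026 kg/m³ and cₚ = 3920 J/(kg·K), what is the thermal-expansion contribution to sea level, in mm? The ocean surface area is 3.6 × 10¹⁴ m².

Per unit area: Q = 370×10²¹ / (3.6×10¹⁴) ≈ 1.028×10⁹ J/m²
Δh = αQ/(ρcₚ) = 2×10⁻⁴ × 1.028×10⁹ / (1026 × 3920) ≈ 0.05112 m

51 mm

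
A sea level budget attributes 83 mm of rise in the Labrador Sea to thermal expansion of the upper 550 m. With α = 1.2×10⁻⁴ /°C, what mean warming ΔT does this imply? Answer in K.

about 1.3 K

ΔT = Δh/(αH) = 0.083 / (1.2×10⁻⁴ × 550) ≈ 1.258 K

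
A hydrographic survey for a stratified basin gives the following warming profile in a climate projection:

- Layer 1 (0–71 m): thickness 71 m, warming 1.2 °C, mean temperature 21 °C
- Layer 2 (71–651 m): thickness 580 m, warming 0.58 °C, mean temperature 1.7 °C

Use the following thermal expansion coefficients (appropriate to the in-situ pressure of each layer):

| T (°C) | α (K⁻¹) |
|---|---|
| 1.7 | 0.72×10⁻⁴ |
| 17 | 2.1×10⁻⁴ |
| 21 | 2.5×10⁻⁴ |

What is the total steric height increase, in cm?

Layer 1 at 21 °C → α = 2.5×10⁻⁴ K⁻¹
Layer 2 at 1.7 °C → α = 0.72×10⁻⁴ K⁻¹
Layer 1: 71 × 1.2 × 2.5×10⁻⁴ = 0.02130 m
580 × 0.58 × 0.72×10⁻⁴ = 0.0242208 m
Δh = 0.02130 + 0.0242208 = 0.0455208 m ≈ 4.55 cm

4.55 cm of thermosteric rise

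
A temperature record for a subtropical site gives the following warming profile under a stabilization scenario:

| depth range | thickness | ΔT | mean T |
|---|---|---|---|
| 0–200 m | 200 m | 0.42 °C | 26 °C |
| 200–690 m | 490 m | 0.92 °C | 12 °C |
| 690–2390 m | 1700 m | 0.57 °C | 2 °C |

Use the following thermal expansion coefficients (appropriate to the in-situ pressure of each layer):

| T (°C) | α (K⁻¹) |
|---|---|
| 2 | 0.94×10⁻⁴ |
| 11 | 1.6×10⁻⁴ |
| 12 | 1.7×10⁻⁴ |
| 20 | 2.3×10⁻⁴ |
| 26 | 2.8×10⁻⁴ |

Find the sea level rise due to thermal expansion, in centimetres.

Layer 1 at 26 °C → α = 2.8×10⁻⁴ K⁻¹
Layer 2 at 12 °C → α = 1.7×10⁻⁴ K⁻¹
Layer 3 at 2 °C → α = 0.94×10⁻⁴ K⁻¹
Layer 1: 0.42 × 2.8×10⁻⁴ × 200 = 0.02352 m
Layer 2: 0.92 × 490 × 1.7×10⁻⁴ = 0.076636 m
0.94×10⁻⁴ × 0.57 × 1700 = 0.091086 m
Δh = 0.02352 + 0.076636 + 0.091086 = 0.191242 m

Δh = 19.1 cm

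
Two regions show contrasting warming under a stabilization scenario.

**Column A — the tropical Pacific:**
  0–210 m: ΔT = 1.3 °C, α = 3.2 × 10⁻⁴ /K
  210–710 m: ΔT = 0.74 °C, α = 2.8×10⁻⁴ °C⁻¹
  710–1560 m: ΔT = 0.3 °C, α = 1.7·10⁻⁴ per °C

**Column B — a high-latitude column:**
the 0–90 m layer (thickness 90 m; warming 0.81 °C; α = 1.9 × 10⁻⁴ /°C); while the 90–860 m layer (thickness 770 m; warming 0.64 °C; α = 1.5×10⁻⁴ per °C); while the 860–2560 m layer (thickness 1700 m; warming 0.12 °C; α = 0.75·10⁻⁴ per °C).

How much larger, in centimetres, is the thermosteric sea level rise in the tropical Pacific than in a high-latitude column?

13.1 cm larger

A 0–210 m: 3.2×10⁻⁴ × 210 × 1.3 = 0.08736 m
A 210–710 m: 500 × 0.74 × 2.8×10⁻⁴ = 0.10360 m
A 710–1560 m: 1.7×10⁻⁴ × 850 × 0.3 = 0.04335 m
A total: 0.23431 m
B Layer 1: 90 × 1.9×10⁻⁴ × 0.81 = 0.013851 m
B 1.5×10⁻⁴ × 770 × 0.64 = 0.07392 m
B 0.12 × 0.75×10⁻⁴ × 1700 = 0.01530 m
B total: 0.103071 m
Difference: 0.23431 − 0.103071 = 0.131239 m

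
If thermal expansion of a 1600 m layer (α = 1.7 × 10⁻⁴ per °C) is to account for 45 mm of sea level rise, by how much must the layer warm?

0.17 K

ΔT = Δh/(αH) = 0.045 / (1.7×10⁻⁴ × 1600) ≈ 0.1654 K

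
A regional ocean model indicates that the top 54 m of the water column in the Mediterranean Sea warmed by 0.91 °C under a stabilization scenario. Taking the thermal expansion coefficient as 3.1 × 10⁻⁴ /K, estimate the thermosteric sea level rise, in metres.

Δh ≈ 0.0152 m

Δh = αΔT·H = 3.1×10⁻⁴ × 0.91 × 54 = 0.0152334 m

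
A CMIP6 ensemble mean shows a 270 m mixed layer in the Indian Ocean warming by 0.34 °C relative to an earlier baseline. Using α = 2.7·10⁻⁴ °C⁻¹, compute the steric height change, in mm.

Δh = 25 mm

Δh = αΔT·H = 2.7×10⁻⁴ × 0.34 × 270 = 0.024786 m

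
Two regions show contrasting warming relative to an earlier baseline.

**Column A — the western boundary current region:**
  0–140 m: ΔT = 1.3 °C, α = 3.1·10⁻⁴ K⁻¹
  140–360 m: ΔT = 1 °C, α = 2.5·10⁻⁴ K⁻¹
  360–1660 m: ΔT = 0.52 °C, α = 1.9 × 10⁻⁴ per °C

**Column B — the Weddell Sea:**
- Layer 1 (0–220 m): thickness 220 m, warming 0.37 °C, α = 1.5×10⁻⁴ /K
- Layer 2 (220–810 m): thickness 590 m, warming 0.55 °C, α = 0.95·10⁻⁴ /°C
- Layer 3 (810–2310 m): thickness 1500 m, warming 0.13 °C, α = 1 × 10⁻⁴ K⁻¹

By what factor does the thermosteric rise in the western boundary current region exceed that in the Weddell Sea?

3.84

A Layer 1: 3.1×10⁻⁴ × 1.3 × 140 = 0.05642 m
A 220 × 1 × 2.5×10⁻⁴ = 0.05500 m
A 360–1660 m: 1.9×10⁻⁴ × 0.52 × 1300 = 0.12844 m
A total: 0.23986 m
B Layer 1: 220 × 1.5×10⁻⁴ × 0.37 = 0.01221 m
B Layer 2: 590 × 0.95×10⁻⁴ × 0.55 = 0.0308275 m
B 810–2310 m: 1×10⁻⁴ × 0.13 × 1500 = 0.01950 m
B total: 0.0625375 m
Ratio: 0.23986 / 0.0625375 ≈ 3.835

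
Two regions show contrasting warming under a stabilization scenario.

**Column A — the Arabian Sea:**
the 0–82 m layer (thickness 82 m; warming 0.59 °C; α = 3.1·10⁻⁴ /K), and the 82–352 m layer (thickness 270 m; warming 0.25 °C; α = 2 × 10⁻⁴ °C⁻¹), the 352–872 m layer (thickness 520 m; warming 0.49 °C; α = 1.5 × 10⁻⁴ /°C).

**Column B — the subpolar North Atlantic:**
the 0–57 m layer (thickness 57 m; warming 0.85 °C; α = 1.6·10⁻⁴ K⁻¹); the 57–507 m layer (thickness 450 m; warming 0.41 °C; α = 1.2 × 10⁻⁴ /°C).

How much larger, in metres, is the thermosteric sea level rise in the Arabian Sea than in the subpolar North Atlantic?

0.037 m larger

A Layer 1: 3.1×10⁻⁴ × 0.59 × 82 = 0.0149978 m
A 270 × 2×10⁻⁴ × 0.25 = 0.01350 m
A 352–872 m: 0.49 × 520 × 1.5×10⁻⁴ = 0.03822 m
A total: 0.0667178 m
B 0–57 m: 0.85 × 1.6×10⁻⁴ × 57 = 0.007752 m
B 57–507 m: 0.41 × 450 × 1.2×10⁻⁴ = 0.02214 m
B total: 0.029892 m
Difference: 0.0667178 − 0.029892 = 0.0368258 m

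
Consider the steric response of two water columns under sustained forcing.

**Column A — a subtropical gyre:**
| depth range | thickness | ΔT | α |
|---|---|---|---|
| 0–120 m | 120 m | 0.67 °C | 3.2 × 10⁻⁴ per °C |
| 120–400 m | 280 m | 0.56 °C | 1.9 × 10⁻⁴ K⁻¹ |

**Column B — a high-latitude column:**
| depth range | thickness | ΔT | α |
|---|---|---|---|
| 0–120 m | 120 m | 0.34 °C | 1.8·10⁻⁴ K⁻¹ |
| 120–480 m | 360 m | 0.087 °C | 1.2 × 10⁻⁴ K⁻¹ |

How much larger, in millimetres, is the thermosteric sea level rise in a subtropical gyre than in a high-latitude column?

44.4 mm larger

A 120 × 0.67 × 3.2×10⁻⁴ = 0.025728 m
A 1.9×10⁻⁴ × 0.56 × 280 = 0.029792 m
A total: 0.05552 m
B 0–120 m: 1.8×10⁻⁴ × 0.34 × 120 = 0.007344 m
B 120–480 m: 360 × 1.2×10⁻⁴ × 0.087 = 0.0037584 m
B total: 0.0111024 m
Difference: 0.05552 − 0.0111024 = 0.0444176 m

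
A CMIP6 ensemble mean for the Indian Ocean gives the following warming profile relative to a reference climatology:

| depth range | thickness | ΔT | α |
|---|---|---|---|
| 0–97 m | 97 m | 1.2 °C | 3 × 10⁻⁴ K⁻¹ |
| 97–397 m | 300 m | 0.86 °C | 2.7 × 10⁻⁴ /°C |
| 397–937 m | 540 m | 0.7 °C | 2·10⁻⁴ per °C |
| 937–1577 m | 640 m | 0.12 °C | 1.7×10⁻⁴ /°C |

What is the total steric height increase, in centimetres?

Δh ≈ 19.3 cm

97 × 3×10⁻⁴ × 1.2 = 0.03492 m
300 × 0.86 × 2.7×10⁻⁴ = 0.06966 m
0.7 × 540 × 2×10⁻⁴ = 0.07560 m
937–1577 m: 1.7×10⁻⁴ × 640 × 0.12 = 0.013056 m
Δh = 0.03492 + 0.06966 + 0.07560 + 0.013056 = 0.193236 m ≈ 19.3 cm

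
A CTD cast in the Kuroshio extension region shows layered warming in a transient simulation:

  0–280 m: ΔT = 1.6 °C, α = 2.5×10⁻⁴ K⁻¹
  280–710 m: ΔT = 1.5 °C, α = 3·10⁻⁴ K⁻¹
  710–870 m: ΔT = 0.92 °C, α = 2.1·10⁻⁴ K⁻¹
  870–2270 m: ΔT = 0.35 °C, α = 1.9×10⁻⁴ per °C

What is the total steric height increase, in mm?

Layer 1: 280 × 1.6 × 2.5×10⁻⁴ = 0.11200 m
3×10⁻⁴ × 430 × 1.5 = 0.19350 m
0.92 × 2.1×10⁻⁴ × 160 = 0.030912 m
870–2270 m: 1400 × 0.35 × 1.9×10⁻⁴ = 0.09310 m
Δh = 0.11200 + 0.19350 + 0.030912 + 0.09310 = 0.429512 m

Δh = 430 mm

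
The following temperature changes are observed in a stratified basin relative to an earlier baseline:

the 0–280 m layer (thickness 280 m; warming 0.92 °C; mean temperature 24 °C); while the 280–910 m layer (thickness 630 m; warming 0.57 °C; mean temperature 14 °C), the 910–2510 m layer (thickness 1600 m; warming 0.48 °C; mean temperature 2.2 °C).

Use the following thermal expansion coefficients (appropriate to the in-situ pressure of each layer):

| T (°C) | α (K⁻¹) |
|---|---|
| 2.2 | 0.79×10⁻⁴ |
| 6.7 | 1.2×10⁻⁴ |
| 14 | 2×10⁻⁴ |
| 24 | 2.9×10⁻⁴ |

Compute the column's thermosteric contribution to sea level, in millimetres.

Layer 1 at 24 °C → α = 2.9×10⁻⁴ K⁻¹
Layer 2 at 14 °C → α = 2×10⁻⁴ K⁻¹
Layer 3 at 2.2 °C → α = 0.79×10⁻⁴ K⁻¹
0–280 m: 280 × 2.9×10⁻⁴ × 0.92 = 0.074704 m
280–910 m: 2×10⁻⁴ × 630 × 0.57 = 0.07182 m
Layer 3: 1600 × 0.79×10⁻⁴ × 0.48 = 0.060672 m
Δh = 0.074704 + 0.07182 + 0.060672 = 0.207196 m ≈ 207 mm

Δh = 207 mm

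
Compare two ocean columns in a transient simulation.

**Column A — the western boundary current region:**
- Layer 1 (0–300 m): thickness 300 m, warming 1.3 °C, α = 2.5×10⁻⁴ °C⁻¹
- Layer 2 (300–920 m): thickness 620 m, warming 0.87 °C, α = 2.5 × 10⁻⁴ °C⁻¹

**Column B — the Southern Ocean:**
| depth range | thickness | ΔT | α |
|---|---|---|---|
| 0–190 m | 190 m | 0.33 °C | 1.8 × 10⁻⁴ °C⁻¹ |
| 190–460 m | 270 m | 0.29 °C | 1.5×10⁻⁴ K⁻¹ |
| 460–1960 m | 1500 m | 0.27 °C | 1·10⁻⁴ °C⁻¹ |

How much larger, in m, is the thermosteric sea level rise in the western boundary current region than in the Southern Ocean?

A Layer 1: 2.5×10⁻⁴ × 1.3 × 300 = 0.09750 m
A 300–920 m: 620 × 2.5×10⁻⁴ × 0.87 = 0.13485 m
A total: 0.23235 m
B 1.8×10⁻⁴ × 0.33 × 190 = 0.011286 m
B Layer 2: 270 × 0.29 × 1.5×10⁻⁴ = 0.011745 m
B 460–1960 m: 0.27 × 1×10⁻⁴ × 1500 = 0.04050 m
B total: 0.063531 m
Difference: 0.23235 − 0.063531 = 0.168819 m

0.169 m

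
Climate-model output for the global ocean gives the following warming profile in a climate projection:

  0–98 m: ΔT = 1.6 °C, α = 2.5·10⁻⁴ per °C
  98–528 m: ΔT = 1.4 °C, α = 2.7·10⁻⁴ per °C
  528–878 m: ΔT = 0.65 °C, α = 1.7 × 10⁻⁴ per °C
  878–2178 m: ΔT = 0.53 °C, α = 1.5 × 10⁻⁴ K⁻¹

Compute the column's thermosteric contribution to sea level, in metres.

2.5×10⁻⁴ × 1.6 × 98 = 0.03920 m
Layer 2: 1.4 × 2.7×10⁻⁴ × 430 = 0.16254 m
528–878 m: 0.65 × 1.7×10⁻⁴ × 350 = 0.038675 m
878–2178 m: 1.5×10⁻⁴ × 0.53 × 1300 = 0.10335 m
Δh = 0.03920 + 0.16254 + 0.038675 + 0.10335 = 0.343765 m

Δh ≈ 0.34 m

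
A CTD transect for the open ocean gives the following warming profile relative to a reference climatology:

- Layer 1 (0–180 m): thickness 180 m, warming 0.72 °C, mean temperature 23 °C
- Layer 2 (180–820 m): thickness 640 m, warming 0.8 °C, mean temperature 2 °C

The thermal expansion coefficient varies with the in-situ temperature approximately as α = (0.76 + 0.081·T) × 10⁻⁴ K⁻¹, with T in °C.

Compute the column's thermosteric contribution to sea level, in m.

Layer 1: α = (0.76 + 0.081×23)×10⁻⁴ = 2.623×10⁻⁴ K⁻¹
Layer 2: α = (0.76 + 0.081×2)×10⁻⁴ = 0.922×10⁻⁴ K⁻¹
180 × 2.623×10⁻⁴ × 0.72 = 0.03399408 m
640 × 0.8 × 0.922×10⁻⁴ = 0.0472064 m
Δh = 0.03399408 + 0.0472064 = 0.08120048 m

about 0.0812 m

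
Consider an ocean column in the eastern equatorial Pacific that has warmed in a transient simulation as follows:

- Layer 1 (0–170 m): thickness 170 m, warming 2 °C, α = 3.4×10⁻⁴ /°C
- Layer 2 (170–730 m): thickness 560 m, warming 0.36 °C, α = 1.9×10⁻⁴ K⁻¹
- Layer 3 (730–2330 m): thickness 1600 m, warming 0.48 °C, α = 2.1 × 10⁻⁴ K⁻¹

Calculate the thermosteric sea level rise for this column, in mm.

0–170 m: 170 × 3.4×10⁻⁴ × 2 = 0.11560 m
0.36 × 1.9×10⁻⁴ × 560 = 0.038304 m
730–2330 m: 2.1×10⁻⁴ × 1600 × 0.48 = 0.16128 m
Δh = 0.11560 + 0.038304 + 0.16128 = 0.315184 m

about 315 mm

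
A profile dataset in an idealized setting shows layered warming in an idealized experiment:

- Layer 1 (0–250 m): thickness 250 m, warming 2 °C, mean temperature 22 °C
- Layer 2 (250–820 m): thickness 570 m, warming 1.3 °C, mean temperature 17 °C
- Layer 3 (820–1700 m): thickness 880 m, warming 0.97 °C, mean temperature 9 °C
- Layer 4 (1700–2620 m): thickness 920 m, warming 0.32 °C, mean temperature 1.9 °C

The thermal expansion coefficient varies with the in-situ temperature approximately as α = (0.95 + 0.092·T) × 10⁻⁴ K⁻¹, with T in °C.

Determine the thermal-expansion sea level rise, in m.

Layer 1: α = (0.95 + 0.092×22)×10⁻⁴ = 2.974×10⁻⁴ K⁻¹
Layer 2: α = (0.95 + 0.092×17)×10⁻⁴ = 2.514×10⁻⁴ K⁻¹
Layer 3: α = (0.95 + 0.092×9)×10⁻⁴ = 1.778×10⁻⁴ K⁻¹
Layer 4: α = (0.95 + 0.092×1.9)×10⁻⁴ = 1.1248×10⁻⁴ K⁻¹
0–250 m: 2.974×10⁻⁴ × 250 × 2 = 0.14870 m
Layer 2: 2.514×10⁻⁴ × 1.3 × 570 = 0.1862874 m
Layer 3: 0.97 × 880 × 1.778×10⁻⁴ = 0.15177008 m
1700–2620 m: 0.32 × 920 × 1.1248×10⁻⁴ = 0.033114112 m
Δh = 0.14870 + 0.1862874 + 0.15177008 + 0.033114112 = 0.519871592 m

0.52 m of thermosteric rise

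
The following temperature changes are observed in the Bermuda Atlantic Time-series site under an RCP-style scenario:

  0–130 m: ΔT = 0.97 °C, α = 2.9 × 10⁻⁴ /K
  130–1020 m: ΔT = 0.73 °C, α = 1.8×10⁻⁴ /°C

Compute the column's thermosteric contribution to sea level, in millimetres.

0–130 m: 0.97 × 2.9×10⁻⁴ × 130 = 0.036569 m
Layer 2: 0.73 × 890 × 1.8×10⁻⁴ = 0.116946 m
Δh = 0.036569 + 0.116946 = 0.153515 m

Δh = 150 mm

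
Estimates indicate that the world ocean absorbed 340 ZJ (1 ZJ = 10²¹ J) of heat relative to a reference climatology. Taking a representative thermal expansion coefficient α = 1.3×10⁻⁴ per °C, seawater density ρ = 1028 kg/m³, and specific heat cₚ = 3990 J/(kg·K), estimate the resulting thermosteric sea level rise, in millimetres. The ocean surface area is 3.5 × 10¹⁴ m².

Per unit area: Q = 340×10²¹ / (3.5×10¹⁴) ≈ 9.714×10⁸ J/m²
Δh = αQ/(ρcₚ) = 1.3×10⁻⁴ × 9.714×10⁸ / (1028 × 3990) ≈ 0.030788 m

Δh = 31 mm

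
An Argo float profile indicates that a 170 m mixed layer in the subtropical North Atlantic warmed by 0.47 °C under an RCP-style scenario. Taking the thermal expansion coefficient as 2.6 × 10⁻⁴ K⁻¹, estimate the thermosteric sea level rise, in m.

Δh = αΔT·H = 2.6×10⁻⁴ × 0.47 × 170 = 0.020774 m

0.0208 m of thermosteric rise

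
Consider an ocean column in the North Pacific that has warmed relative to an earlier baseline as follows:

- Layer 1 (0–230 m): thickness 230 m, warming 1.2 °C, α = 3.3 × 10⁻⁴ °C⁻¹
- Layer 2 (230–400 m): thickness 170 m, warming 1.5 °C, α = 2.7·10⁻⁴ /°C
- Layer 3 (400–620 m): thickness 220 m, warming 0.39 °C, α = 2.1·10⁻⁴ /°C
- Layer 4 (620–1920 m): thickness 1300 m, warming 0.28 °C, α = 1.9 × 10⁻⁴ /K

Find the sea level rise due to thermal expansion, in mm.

Δh = 247 mm

Layer 1: 230 × 3.3×10⁻⁴ × 1.2 = 0.09108 m
2.7×10⁻⁴ × 1.5 × 170 = 0.06885 m
0.39 × 2.1×10⁻⁴ × 220 = 0.018018 m
Layer 4: 1300 × 0.28 × 1.9×10⁻⁴ = 0.06916 m
Δh = 0.09108 + 0.06885 + 0.018018 + 0.06916 = 0.247108 m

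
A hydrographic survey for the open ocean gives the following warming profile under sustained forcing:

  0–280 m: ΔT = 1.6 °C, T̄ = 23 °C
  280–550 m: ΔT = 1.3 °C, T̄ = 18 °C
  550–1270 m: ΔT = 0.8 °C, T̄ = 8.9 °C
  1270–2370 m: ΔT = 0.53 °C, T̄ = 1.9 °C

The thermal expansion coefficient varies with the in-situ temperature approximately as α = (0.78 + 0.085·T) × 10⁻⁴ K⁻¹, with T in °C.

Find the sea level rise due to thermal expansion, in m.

0.347 m of thermosteric rise

Layer 1: α = (0.78 + 0.085×23)×10⁻⁴ = 2.735×10⁻⁴ K⁻¹
Layer 2: α = (0.78 + 0.085×18)×10⁻⁴ = 2.31×10⁻⁴ K⁻¹
Layer 3: α = (0.78 + 0.085×8.9)×10⁻⁴ = 1.5365×10⁻⁴ K⁻¹
Layer 4: α = (0.78 + 0.085×1.9)×10⁻⁴ = 0.9415×10⁻⁴ K⁻¹
Layer 1: 280 × 2.735×10⁻⁴ × 1.6 = 0.122528 m
280–550 m: 270 × 1.3 × 2.31×10⁻⁴ = 0.081081 m
0.8 × 1.5365×10⁻⁴ × 720 = 0.0885024 m
Layer 4: 0.53 × 0.9415×10⁻⁴ × 1100 = 0.05488945 m
Δh = 0.122528 + 0.081081 + 0.0885024 + 0.05488945 = 0.34700085 m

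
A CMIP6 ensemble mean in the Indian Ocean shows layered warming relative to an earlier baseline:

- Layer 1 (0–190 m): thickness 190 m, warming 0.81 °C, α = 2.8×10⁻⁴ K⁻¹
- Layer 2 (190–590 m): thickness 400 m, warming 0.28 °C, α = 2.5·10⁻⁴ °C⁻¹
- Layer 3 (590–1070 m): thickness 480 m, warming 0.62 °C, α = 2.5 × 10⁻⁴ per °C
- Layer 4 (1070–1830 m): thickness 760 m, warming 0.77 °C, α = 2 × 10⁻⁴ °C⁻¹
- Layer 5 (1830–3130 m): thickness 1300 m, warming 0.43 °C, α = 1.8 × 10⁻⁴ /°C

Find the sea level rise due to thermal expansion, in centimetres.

2.8×10⁻⁴ × 0.81 × 190 = 0.043092 m
190–590 m: 400 × 2.5×10⁻⁴ × 0.28 = 0.02800 m
590–1070 m: 480 × 0.62 × 2.5×10⁻⁴ = 0.07440 m
2×10⁻⁴ × 760 × 0.77 = 0.11704 m
0.43 × 1.8×10⁻⁴ × 1300 = 0.10062 m
Δh = 0.043092 + 0.02800 + 0.07440 + 0.11704 + 0.10062 = 0.363152 m ≈ 36.3 cm

36.3 cm of thermosteric rise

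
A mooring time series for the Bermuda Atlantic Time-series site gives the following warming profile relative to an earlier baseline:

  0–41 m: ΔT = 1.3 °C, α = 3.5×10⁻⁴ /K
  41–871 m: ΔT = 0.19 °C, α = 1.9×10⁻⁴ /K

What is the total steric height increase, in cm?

Δh = 4.86 cm

Layer 1: 1.3 × 41 × 3.5×10⁻⁴ = 0.018655 m
830 × 0.19 × 1.9×10⁻⁴ = 0.029963 m
Δh = 0.018655 + 0.029963 = 0.048618 m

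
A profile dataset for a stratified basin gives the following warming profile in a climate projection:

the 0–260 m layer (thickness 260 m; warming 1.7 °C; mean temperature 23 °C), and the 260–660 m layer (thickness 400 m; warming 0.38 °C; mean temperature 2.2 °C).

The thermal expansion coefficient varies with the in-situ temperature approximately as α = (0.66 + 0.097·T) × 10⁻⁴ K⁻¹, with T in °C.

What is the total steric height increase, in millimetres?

141 mm

Layer 1: α = (0.66 + 0.097×23)×10⁻⁴ = 2.891×10⁻⁴ K⁻¹
Layer 2: α = (0.66 + 0.097×2.2)×10⁻⁴ = 0.8734×10⁻⁴ K⁻¹
Layer 1: 1.7 × 260 × 2.891×10⁻⁴ = 0.1277822 m
260–660 m: 0.8734×10⁻⁴ × 0.38 × 400 = 0.01327568 m
Δh = 0.1277822 + 0.01327568 = 0.14105788 m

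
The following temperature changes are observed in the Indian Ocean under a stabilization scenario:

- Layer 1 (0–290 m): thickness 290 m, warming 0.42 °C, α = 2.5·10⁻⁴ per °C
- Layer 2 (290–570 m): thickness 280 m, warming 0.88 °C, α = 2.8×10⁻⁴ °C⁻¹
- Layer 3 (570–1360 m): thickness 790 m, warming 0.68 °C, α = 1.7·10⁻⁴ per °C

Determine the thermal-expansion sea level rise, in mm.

about 191 mm

290 × 2.5×10⁻⁴ × 0.42 = 0.03045 m
Layer 2: 2.8×10⁻⁴ × 280 × 0.88 = 0.068992 m
570–1360 m: 790 × 0.68 × 1.7×10⁻⁴ = 0.091324 m
Δh = 0.03045 + 0.068992 + 0.091324 = 0.190766 m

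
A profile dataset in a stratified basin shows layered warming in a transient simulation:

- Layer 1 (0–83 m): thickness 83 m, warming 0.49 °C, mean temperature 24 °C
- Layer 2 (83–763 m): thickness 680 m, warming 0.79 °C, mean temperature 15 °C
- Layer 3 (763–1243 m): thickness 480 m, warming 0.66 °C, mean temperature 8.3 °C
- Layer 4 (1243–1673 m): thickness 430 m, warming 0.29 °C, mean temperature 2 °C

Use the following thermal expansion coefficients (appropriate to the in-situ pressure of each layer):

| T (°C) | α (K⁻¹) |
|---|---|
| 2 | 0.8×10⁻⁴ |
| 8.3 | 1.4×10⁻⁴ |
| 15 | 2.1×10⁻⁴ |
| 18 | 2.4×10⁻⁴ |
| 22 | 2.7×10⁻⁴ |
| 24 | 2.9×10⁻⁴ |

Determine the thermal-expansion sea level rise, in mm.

Layer 1 at 24 °C → α = 2.9×10⁻⁴ K⁻¹
Layer 2 at 15 °C → α = 2.1×10⁻⁴ K⁻¹
Layer 3 at 8.3 °C → α = 1.4×10⁻⁴ K⁻¹
Layer 4 at 2 °C → α = 0.8×10⁻⁴ K⁻¹
0–83 m: 0.49 × 2.9×10⁻⁴ × 83 = 0.0117943 m
0.79 × 2.1×10⁻⁴ × 680 = 0.112812 m
Layer 3: 0.66 × 1.4×10⁻⁴ × 480 = 0.044352 m
1243–1673 m: 0.29 × 430 × 0.8×10⁻⁴ = 0.009976 m
Δh = 0.0117943 + 0.112812 + 0.044352 + 0.009976 = 0.1789343 m ≈ 179 mm

Δh ≈ 179 mm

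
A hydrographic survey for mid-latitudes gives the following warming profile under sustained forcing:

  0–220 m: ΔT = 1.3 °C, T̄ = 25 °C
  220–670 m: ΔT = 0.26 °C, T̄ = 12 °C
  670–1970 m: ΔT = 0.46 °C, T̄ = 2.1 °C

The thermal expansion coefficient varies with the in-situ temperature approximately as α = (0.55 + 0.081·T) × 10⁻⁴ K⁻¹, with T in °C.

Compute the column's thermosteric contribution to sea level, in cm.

Layer 1: α = (0.55 + 0.081×25)×10⁻⁴ = 2.575×10⁻⁴ K⁻¹
Layer 2: α = (0.55 + 0.081×12)×10⁻⁴ = 1.522×10⁻⁴ K⁻¹
Layer 3: α = (0.55 + 0.081×2.1)×10⁻⁴ = 0.7201×10⁻⁴ K⁻¹
0–220 m: 1.3 × 2.575×10⁻⁴ × 220 = 0.073645 m
220–670 m: 1.522×10⁻⁴ × 450 × 0.26 = 0.0178074 m
Layer 3: 1300 × 0.7201×10⁻⁴ × 0.46 = 0.04306198 m
Δh = 0.073645 + 0.0178074 + 0.04306198 = 0.13451438 m

13.5 cm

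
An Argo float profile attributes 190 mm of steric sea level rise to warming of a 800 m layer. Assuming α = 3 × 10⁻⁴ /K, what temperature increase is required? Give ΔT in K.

0.792 K

ΔT = Δh/(αH) = 0.19 / (3×10⁻⁴ × 800) ≈ 0.7917 K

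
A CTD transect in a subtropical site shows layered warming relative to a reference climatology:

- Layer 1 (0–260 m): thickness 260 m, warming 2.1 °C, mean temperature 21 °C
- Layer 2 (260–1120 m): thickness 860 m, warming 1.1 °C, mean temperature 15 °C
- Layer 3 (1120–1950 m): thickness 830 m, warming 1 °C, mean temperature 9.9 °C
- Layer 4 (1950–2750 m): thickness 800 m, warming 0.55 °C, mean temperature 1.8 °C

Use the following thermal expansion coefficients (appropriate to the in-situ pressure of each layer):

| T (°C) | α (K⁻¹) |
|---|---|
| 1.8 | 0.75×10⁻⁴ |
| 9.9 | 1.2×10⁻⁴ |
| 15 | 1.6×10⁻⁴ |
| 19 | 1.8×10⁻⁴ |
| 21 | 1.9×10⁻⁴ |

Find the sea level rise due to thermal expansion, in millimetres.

Layer 1 at 21 °C → α = 1.9×10⁻⁴ K⁻¹
Layer 2 at 15 °C → α = 1.6×10⁻⁴ K⁻¹
Layer 3 at 9.9 °C → α = 1.2×10⁻⁴ K⁻¹
Layer 4 at 1.8 °C → α = 0.75×10⁻⁴ K⁻¹
Layer 1: 1.9×10⁻⁴ × 2.1 × 260 = 0.10374 m
260–1120 m: 860 × 1.1 × 1.6×10⁻⁴ = 0.15136 m
1.2×10⁻⁴ × 1 × 830 = 0.09960 m
1950–2750 m: 0.55 × 800 × 0.75×10⁻⁴ = 0.03300 m
Δh = 0.10374 + 0.15136 + 0.09960 + 0.03300 = 0.38770 m

390 mm of thermosteric rise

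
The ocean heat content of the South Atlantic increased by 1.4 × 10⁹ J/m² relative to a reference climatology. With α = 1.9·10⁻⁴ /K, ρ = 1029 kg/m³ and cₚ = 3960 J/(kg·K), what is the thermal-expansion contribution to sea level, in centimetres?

Δh = 6.5 cm

Δh = αQ/(ρcₚ) = 1.9×10⁻⁴ × 1.4×10⁹ / (1029 × 3960) ≈ 0.065279 m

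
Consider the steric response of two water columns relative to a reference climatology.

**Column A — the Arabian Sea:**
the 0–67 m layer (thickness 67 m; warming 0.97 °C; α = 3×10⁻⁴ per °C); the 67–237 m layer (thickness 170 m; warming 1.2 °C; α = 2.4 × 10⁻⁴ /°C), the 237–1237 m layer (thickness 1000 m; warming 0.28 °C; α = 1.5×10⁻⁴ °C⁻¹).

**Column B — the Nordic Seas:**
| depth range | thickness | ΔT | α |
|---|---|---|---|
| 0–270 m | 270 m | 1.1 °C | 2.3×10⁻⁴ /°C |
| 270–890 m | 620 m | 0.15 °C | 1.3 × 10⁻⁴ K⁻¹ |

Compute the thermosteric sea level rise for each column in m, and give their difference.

Δh_A ≈ 0.11 m, Δh_B ≈ 0.080 m; difference ≈ 0.030 m

A 0–67 m: 3×10⁻⁴ × 67 × 0.97 = 0.019497 m
A 170 × 2.4×10⁻⁴ × 1.2 = 0.04896 m
A Layer 3: 0.28 × 1.5×10⁻⁴ × 1000 = 0.04200 m
A total: 0.110457 m
B Layer 1: 2.3×10⁻⁴ × 270 × 1.1 = 0.06831 m
B 270–890 m: 0.15 × 620 × 1.3×10⁻⁴ = 0.01209 m
B total: 0.08040 m
Difference: 0.110457 − 0.08040 = 0.030057 m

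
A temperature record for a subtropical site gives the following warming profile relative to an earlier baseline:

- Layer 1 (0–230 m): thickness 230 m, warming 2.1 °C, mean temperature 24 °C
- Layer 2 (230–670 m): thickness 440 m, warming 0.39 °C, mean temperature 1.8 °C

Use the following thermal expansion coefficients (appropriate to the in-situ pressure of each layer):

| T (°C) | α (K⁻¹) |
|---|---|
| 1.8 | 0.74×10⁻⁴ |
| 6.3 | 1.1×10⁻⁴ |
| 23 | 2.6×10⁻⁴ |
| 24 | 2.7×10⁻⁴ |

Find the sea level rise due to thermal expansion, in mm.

Layer 1 at 24 °C → α = 2.7×10⁻⁴ K⁻¹
Layer 2 at 1.8 °C → α = 0.74×10⁻⁴ K⁻¹
0–230 m: 2.7×10⁻⁴ × 2.1 × 230 = 0.13041 m
440 × 0.39 × 0.74×10⁻⁴ = 0.0126984 m
Δh = 0.13041 + 0.0126984 = 0.1431084 m

Δh ≈ 140 mm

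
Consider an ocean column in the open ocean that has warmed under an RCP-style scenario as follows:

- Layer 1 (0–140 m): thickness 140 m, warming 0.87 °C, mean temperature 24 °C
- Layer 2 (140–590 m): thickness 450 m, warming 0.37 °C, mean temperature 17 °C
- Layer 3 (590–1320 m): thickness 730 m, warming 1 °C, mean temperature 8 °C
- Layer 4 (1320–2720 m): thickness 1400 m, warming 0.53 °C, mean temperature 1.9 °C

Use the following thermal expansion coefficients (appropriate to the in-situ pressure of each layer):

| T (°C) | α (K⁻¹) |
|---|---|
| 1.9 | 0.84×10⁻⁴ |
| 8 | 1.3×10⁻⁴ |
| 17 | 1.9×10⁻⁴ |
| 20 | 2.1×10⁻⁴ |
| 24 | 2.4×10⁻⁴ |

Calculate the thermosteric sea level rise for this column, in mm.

Layer 1 at 24 °C → α = 2.4×10⁻⁴ K⁻¹
Layer 2 at 17 °C → α = 1.9×10⁻⁴ K⁻¹
Layer 3 at 8 °C → α = 1.3×10⁻⁴ K⁻¹
Layer 4 at 1.9 °C → α = 0.84×10⁻⁴ K⁻¹
0–140 m: 140 × 0.87 × 2.4×10⁻⁴ = 0.029232 m
1.9×10⁻⁴ × 0.37 × 450 = 0.031635 m
730 × 1 × 1.3×10⁻⁴ = 0.09490 m
Layer 4: 1400 × 0.53 × 0.84×10⁻⁴ = 0.062328 m
Δh = 0.029232 + 0.031635 + 0.09490 + 0.062328 = 0.218095 m

220 mm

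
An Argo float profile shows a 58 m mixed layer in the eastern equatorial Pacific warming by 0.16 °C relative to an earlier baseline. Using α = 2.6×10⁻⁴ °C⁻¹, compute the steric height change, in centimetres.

Δh = αΔT·H = 2.6×10⁻⁴ × 0.16 × 58 = 0.0024128 m

0.241 cm of thermosteric rise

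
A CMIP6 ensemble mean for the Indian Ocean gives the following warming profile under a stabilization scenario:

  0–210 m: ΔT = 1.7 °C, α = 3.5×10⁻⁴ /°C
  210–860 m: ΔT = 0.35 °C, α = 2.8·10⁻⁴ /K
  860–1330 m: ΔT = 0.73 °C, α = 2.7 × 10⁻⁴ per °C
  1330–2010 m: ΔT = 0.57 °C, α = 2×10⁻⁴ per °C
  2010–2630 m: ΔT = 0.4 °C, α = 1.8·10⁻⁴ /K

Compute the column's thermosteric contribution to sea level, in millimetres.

Δh ≈ 403 mm

Layer 1: 1.7 × 3.5×10⁻⁴ × 210 = 0.12495 m
Layer 2: 2.8×10⁻⁴ × 650 × 0.35 = 0.06370 m
860–1330 m: 470 × 2.7×10⁻⁴ × 0.73 = 0.092637 m
0.57 × 680 × 2×10⁻⁴ = 0.07752 m
2010–2630 m: 0.4 × 1.8×10⁻⁴ × 620 = 0.04464 m
Δh = 0.12495 + 0.06370 + 0.092637 + 0.07752 + 0.04464 = 0.403447 m ≈ 403 mm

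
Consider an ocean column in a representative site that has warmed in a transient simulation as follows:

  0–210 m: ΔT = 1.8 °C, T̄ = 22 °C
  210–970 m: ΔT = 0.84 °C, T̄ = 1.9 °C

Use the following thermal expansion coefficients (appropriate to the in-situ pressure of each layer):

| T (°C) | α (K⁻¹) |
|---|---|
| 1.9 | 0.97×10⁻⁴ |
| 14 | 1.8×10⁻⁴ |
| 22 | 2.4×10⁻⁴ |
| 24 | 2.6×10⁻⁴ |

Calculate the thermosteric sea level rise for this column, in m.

0.15 m of thermosteric rise

Layer 1 at 22 °C → α = 2.4×10⁻⁴ K⁻¹
Layer 2 at 1.9 °C → α = 0.97×10⁻⁴ K⁻¹
Layer 1: 2.4×10⁻⁴ × 210 × 1.8 = 0.09072 m
760 × 0.97×10⁻⁴ × 0.84 = 0.0619248 m
Δh = 0.09072 + 0.0619248 = 0.1526448 m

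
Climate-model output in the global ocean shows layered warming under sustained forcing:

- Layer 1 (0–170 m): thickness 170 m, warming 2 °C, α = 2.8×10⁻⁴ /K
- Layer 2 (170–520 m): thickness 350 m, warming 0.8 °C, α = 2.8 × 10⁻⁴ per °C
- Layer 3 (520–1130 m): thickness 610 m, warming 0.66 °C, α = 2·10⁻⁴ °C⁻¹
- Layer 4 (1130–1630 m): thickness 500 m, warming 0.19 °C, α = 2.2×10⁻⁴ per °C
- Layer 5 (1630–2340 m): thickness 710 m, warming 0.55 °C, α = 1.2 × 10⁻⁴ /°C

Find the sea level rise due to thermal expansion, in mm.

322 mm of thermosteric rise

2 × 170 × 2.8×10⁻⁴ = 0.09520 m
Layer 2: 2.8×10⁻⁴ × 350 × 0.8 = 0.07840 m
Layer 3: 610 × 0.66 × 2×10⁻⁴ = 0.08052 m
0.19 × 2.2×10⁻⁴ × 500 = 0.02090 m
Layer 5: 710 × 1.2×10⁻⁴ × 0.55 = 0.04686 m
Δh = 0.09520 + 0.07840 + 0.08052 + 0.02090 + 0.04686 = 0.32188 m ≈ 322 mm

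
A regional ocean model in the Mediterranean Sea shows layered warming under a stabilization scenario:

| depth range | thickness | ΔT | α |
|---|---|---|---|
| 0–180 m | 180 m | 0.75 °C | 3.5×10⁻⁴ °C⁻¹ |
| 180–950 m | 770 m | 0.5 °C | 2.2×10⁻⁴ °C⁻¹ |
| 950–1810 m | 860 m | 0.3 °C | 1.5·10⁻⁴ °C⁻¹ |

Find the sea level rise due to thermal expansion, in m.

3.5×10⁻⁴ × 0.75 × 180 = 0.04725 m
0.5 × 770 × 2.2×10⁻⁴ = 0.08470 m
860 × 1.5×10⁻⁴ × 0.3 = 0.03870 m
Δh = 0.04725 + 0.08470 + 0.03870 = 0.17065 m

Δh = 0.17 m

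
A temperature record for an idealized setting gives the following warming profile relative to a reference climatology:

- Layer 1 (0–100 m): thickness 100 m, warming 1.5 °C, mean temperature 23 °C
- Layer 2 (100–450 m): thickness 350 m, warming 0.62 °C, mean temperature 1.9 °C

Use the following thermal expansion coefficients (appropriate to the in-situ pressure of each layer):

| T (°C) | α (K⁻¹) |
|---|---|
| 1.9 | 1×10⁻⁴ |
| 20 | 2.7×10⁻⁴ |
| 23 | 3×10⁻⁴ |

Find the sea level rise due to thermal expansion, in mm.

Layer 1 at 23 °C → α = 3×10⁻⁴ K⁻¹
Layer 2 at 1.9 °C → α = 1×10⁻⁴ K⁻¹
Layer 1: 100 × 1.5 × 3×10⁻⁴ = 0.04500 m
Layer 2: 1×10⁻⁴ × 350 × 0.62 = 0.02170 m
Δh = 0.04500 + 0.02170 = 0.06670 m ≈ 66.7 mm

Δh = 66.7 mm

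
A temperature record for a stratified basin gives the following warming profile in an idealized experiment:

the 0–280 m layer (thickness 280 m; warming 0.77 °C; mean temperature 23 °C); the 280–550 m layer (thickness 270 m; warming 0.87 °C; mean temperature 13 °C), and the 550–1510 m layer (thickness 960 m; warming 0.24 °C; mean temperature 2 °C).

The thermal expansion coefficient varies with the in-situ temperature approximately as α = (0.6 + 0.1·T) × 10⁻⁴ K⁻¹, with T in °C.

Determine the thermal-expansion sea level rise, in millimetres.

Layer 1: α = (0.6 + 0.1×23)×10⁻⁴ = 2.9×10⁻⁴ K⁻¹
Layer 2: α = (0.6 + 0.1×13)×10⁻⁴ = 1.9×10⁻⁴ K⁻¹
Layer 3: α = (0.6 + 0.1×2)×10⁻⁴ = 0.8×10⁻⁴ K⁻¹
280 × 0.77 × 2.9×10⁻⁴ = 0.062524 m
280–550 m: 0.87 × 270 × 1.9×10⁻⁴ = 0.044631 m
550–1510 m: 0.8×10⁻⁴ × 960 × 0.24 = 0.018432 m
Δh = 0.062524 + 0.044631 + 0.018432 = 0.125587 m

Δh ≈ 130 mm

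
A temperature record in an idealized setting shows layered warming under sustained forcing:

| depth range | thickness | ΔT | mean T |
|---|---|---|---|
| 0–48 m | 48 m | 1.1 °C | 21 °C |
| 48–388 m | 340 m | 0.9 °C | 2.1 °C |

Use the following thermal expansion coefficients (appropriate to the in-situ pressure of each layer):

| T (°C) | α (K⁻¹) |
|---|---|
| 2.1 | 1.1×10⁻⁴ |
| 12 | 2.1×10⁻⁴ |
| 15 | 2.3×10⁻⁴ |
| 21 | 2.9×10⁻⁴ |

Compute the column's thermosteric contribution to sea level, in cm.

Δh ≈ 4.90 cm

Layer 1 at 21 °C → α = 2.9×10⁻⁴ K⁻¹
Layer 2 at 2.1 °C → α = 1.1×10⁻⁴ K⁻¹
0–48 m: 48 × 1.1 × 2.9×10⁻⁴ = 0.015312 m
48–388 m: 340 × 0.9 × 1.1×10⁻⁴ = 0.03366 m
Δh = 0.015312 + 0.03366 = 0.048972 m ≈ 4.90 cm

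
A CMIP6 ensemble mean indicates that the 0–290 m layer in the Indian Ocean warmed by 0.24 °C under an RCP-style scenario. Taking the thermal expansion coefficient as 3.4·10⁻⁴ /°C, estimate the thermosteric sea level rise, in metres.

0.0237 m of thermosteric rise

Δh = αΔT·H = 3.4×10⁻⁴ × 0.24 × 290 = 0.023664 m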